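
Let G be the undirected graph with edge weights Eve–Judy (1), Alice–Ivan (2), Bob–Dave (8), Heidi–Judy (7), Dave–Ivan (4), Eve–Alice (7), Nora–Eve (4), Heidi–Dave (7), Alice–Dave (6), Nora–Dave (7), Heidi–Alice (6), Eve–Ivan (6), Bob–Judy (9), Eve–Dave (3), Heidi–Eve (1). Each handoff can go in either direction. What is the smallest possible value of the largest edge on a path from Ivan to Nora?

4

Checking several routes:
Ivan→Alice→Heidi→Eve→Nora: max(2, 6, 1, 4) = 6
Ivan→Dave→Alice→Heidi→Eve→Nora: max(4, 6, 6, 1, 4) = 6
Ivan→Eve→Nora: max(6, 4) = 6
Ivan→Dave→Eve→Nora: max(4, 3, 4) = 4
Ivan→Alice→Dave→Eve→Nora: max(2, 6, 3, 4) = 6
Ivan→Eve→Judy→Heidi→Alice→Dave→Nora: max(6, 1, 7, 6, 6, 7) = 7
The minimum achievable maximum is 4.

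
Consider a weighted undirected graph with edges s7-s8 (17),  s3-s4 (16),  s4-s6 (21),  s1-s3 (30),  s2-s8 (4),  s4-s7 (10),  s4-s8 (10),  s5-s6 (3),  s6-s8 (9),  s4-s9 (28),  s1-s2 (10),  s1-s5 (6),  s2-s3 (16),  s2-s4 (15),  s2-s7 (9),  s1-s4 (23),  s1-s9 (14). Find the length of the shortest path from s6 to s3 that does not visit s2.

35

Some routes from s6 to s3 avoiding s2:
s6 - s5 - s1 - s4 - s3: 3 + 6 + 23 + 16 = 48
s6 - s5 - s1 - s3: 3 + 6 + 30 = 39
s6 - s4 - s3: 21 + 16 = 37
s6 - s8 - s4 - s3: 9 + 10 + 16 = 35
The minimum is 35.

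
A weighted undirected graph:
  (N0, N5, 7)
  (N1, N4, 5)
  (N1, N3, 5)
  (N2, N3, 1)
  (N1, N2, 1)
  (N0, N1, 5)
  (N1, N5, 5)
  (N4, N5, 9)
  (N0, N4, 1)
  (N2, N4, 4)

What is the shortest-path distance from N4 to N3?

Some routes from N4 to N3:
N4 → N2 → N3: 4 + 1 = 5
N4 → N0 → N1 → N2 → N3: 1 + 5 + 1 + 1 = 8
N4 → N1 → N2 → N3: 5 + 1 + 1 = 7
The minimum is 5.

5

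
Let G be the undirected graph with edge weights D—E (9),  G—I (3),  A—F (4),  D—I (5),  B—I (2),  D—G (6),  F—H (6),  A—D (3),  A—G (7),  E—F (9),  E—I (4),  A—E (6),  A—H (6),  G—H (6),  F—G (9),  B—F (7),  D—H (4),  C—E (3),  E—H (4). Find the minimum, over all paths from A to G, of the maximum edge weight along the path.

Checking several routes:
A → D → H → E → I → G: max(3, 4, 4, 4, 3) = 4
A → D → I → G: max(3, 5, 3) = 5
A → H → D → I → G: max(6, 4, 5, 3) = 6
A → H → D → G: max(6, 4, 6) = 6
Smallest bottleneck: 4.

4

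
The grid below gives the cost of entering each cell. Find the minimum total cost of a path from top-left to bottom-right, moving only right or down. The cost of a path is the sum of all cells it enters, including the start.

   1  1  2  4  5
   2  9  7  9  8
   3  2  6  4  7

One optimal route is (0,0) -> (1,0) -> (2,0) -> (2,1) -> (2,2) -> (2,3) -> (2,4).
Its cost is 1 + 2 + 3 + 2 + 6 + 4 + 7 = 25.
(Top row then right column would cost 28.)

25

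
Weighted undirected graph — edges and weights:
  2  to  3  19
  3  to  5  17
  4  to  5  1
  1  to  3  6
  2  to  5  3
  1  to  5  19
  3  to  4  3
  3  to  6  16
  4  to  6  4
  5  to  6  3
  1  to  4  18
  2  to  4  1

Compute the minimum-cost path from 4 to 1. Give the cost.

9

Some routes from 4 to 1:
4 → 2 → 5 → 1: 1 + 3 + 19 = 23
4 → 3 → 1: 3 + 6 = 9
4 → 1: 18
4 → 5 → 1: 1 + 19 = 20
Shortest: 9.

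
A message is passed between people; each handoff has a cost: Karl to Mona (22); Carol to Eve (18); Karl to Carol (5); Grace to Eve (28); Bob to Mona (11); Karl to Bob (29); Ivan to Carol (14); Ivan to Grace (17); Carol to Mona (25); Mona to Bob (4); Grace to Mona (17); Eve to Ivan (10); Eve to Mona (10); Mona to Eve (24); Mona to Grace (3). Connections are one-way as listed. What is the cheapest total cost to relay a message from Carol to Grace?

28

Routes from Carol to Grace:
Carol -> Mona -> Grace: 25 + 3 = 28
Carol -> Eve -> Ivan -> Grace: 18 + 10 + 17 = 45
Carol -> Mona -> Eve -> Ivan -> Grace: 25 + 24 + 10 + 17 = 76
Carol -> Eve -> Mona -> Grace: 18 + 10 + 3 = 31
The minimum is 28.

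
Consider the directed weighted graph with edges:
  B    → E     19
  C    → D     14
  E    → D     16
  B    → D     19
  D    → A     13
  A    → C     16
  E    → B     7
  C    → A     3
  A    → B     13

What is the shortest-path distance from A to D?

30

Routes from A to D:
A-C-D: 16 + 14 = 30
A-B-E-D: 13 + 19 + 16 = 48
A-B-D: 13 + 19 = 32
Shortest: 30.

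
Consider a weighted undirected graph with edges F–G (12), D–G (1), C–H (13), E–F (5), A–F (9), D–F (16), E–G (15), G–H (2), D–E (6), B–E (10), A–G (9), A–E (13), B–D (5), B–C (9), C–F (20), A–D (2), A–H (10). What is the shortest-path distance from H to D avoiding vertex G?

12

Some routes from H to D avoiding G:
H → A → F → E → D: 10 + 9 + 5 + 6 = 30
H → A → F → D: 10 + 9 + 16 = 35
H → A → D: 10 + 2 = 12
H → C → B → D: 13 + 9 + 5 = 27
H → A → E → D: 10 + 13 + 6 = 29
Best route has total 12.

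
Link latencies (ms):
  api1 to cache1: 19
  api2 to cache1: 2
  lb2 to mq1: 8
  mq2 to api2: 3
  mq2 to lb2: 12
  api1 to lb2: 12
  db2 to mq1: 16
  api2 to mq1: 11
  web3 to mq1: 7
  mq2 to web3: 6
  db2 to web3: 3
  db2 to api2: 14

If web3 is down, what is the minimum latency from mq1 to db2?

16

Paths from mq1 to db2 avoiding web3:
mq1-api2-db2: 11 + 14 = 25
mq1-lb2-mq2-api2-db2: 8 + 12 + 3 + 14 = 37
mq1-db2: 16
mq1-lb2-api1-cache1-api2-db2: 8 + 12 + 19 + 2 + 14 = 55
Shortest: 16 ms.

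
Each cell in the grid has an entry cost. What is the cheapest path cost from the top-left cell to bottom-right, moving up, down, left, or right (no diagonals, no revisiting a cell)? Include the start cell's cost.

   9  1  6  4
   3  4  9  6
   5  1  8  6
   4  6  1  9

Take (0,0) → (0,1) → (1,1) → (2,1) → (3,1) → (3,2) → (3,3) for a total of 9 + 1 + 4 + 1 + 6 + 1 + 9 = 31.

31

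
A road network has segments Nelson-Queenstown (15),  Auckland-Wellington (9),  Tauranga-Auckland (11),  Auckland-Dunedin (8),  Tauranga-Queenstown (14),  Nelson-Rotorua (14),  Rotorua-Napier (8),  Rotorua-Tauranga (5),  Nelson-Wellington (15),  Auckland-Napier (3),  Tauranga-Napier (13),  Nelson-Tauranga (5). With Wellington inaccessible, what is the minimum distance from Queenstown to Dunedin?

33

Comparing a few candidate routes:
Queenstown→Tauranga→Rotorua→Napier→Auckland→Dunedin: 14 + 5 + 8 + 3 + 8 = 38
Queenstown→Tauranga→Napier→Auckland→Dunedin: 14 + 13 + 3 + 8 = 38
Queenstown→Nelson→Tauranga→Auckland→Dunedin: 15 + 5 + 11 + 8 = 39
Queenstown→Tauranga→Auckland→Dunedin: 14 + 11 + 8 = 33
Shortest: 33 mi.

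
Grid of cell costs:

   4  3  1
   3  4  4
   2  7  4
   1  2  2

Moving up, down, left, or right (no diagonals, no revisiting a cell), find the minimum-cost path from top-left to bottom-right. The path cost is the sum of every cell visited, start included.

14

Best path: r0c0 r1c0 r2c0 r3c0 r3c1 r3c2
Cost: 4 + 3 + 2 + 1 + 2 + 2 = 14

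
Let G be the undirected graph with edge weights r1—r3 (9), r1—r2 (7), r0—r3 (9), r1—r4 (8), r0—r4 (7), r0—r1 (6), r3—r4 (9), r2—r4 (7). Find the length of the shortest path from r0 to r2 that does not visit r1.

14

Candidate routes:
r0 - r3 - r4 - r2: 9 + 9 + 7 = 25
r0 - r4 - r2: 7 + 7 = 14
Shortest: 14.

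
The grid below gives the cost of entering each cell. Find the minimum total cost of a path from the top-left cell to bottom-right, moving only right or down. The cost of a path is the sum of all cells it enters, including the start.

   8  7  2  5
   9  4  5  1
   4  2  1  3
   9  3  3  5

Best path: [0,0] -> [0,1] -> [1,1] -> [2,1] -> [2,2] -> [2,3] -> [3,3]
Cost: 8 + 7 + 4 + 2 + 1 + 3 + 5 = 30

30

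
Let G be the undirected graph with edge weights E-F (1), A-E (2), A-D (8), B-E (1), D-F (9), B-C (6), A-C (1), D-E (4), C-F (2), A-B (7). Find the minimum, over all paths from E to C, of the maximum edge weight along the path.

2

Checking several routes:
E-B-C: max(1, 6) = 6
E-A-C: max(2, 1) = 2
E-F-C: max(1, 2) = 2
Smallest bottleneck: 2.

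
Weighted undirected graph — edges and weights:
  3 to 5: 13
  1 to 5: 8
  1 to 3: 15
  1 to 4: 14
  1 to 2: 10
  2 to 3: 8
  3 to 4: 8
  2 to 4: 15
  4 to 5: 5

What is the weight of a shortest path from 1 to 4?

Some routes from 1 to 4:
1 -> 5 -> 3 -> 4: 8 + 13 + 8 = 29
1 -> 2 -> 4: 10 + 15 = 25
1 -> 3 -> 4: 15 + 8 = 23
1 -> 2 -> 3 -> 4: 10 + 8 + 8 = 26
1 -> 5 -> 4: 8 + 5 = 13
1 -> 4: 14
Best route has total 13.

13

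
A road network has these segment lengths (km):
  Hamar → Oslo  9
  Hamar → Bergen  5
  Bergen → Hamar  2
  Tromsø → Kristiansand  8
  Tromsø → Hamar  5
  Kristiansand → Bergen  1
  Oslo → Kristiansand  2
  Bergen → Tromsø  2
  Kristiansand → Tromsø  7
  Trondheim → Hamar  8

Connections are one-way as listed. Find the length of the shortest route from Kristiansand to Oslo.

12

Routes from Kristiansand to Oslo:
Kristiansand -> Bergen -> Hamar -> Oslo: 1 + 2 + 9 = 12
Kristiansand -> Bergen -> Tromsø -> Hamar -> Oslo: 1 + 2 + 5 + 9 = 17
Kristiansand -> Tromsø -> Hamar -> Oslo: 7 + 5 + 9 = 21
The minimum is 12 km.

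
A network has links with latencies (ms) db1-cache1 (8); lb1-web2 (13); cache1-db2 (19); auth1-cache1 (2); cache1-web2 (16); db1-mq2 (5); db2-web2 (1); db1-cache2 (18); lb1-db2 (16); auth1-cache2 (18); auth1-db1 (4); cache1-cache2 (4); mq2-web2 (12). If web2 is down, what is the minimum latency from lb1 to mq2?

Some routes from lb1 to mq2 avoiding web2:
lb1→db2→cache1→auth1→db1→mq2: 16 + 19 + 2 + 4 + 5 = 46
lb1→db2→cache1→cache2→auth1→db1→mq2: 16 + 19 + 4 + 18 + 4 + 5 = 66
lb1→db2→cache1→db1→mq2: 16 + 19 + 8 + 5 = 48
lb1→db2→cache1→cache2→db1→mq2: 16 + 19 + 4 + 18 + 5 = 62
The minimum is 46 ms.

46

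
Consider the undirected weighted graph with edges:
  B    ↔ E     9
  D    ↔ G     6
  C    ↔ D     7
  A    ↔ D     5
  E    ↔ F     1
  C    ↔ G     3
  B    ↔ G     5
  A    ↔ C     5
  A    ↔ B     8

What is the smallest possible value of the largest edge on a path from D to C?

5

Paths from D to C:
D-A-C: max(5, 5) = 5
D-A-B-G-C: max(5, 8, 5, 3) = 8
D-G-B-A-C: max(6, 5, 8, 5) = 8
D-G-C: max(6, 3) = 6
D-C: max(7) = 7
The minimum achievable maximum is 5.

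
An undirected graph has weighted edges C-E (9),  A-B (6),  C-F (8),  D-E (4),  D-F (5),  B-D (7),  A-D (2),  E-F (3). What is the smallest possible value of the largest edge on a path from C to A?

8

A few of the C→A routes:
C -> E -> F -> D -> B -> A: max(9, 3, 5, 7, 6) = 9
C -> F -> D -> B -> A: max(8, 5, 7, 6) = 8
C -> F -> E -> D -> A: max(8, 3, 4, 2) = 8
C -> F -> E -> D -> B -> A: max(8, 3, 4, 7, 6) = 8
C -> F -> D -> A: max(8, 5, 2) = 8
Smallest bottleneck: 8.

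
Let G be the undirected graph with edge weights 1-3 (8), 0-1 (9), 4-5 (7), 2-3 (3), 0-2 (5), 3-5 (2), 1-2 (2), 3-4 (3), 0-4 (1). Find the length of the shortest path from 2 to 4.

Some routes from 2 to 4:
2→3→5→4: 3 + 2 + 7 = 12
2→3→4: 3 + 3 = 6
2→1→0→4: 2 + 9 + 1 = 12
2→1→3→4: 2 + 8 + 3 = 13
2→0→4: 5 + 1 = 6
Best route has total 6.

6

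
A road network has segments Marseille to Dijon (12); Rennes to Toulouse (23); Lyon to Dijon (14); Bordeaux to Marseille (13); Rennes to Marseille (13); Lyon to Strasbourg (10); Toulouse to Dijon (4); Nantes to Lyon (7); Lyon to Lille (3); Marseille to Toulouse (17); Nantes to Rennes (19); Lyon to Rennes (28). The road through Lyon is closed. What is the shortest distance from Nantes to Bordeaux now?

Routes from Nantes to Bordeaux avoiding Lyon:
Nantes→Rennes→Toulouse→Dijon→Marseille→Bordeaux: 19 + 23 + 4 + 12 + 13 = 71
Nantes→Rennes→Marseille→Bordeaux: 19 + 13 + 13 = 45
Nantes→Rennes→Toulouse→Marseille→Bordeaux: 19 + 23 + 17 + 13 = 72
The minimum is 45 km.

45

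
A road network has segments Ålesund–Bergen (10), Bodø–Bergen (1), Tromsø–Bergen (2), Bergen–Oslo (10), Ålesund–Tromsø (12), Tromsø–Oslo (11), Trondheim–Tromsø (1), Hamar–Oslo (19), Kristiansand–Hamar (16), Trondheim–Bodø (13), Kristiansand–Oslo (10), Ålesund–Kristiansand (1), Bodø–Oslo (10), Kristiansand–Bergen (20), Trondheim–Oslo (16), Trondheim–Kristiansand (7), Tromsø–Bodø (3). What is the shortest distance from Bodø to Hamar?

A few of the Bodø→Hamar routes:
Bodø-Tromsø-Trondheim-Kristiansand-Hamar: 3 + 1 + 7 + 16 = 27
Bodø-Bergen-Ålesund-Kristiansand-Hamar: 1 + 10 + 1 + 16 = 28
Bodø-Bergen-Tromsø-Trondheim-Kristiansand-Hamar: 1 + 2 + 1 + 7 + 16 = 27
Best route has total 27 km.

27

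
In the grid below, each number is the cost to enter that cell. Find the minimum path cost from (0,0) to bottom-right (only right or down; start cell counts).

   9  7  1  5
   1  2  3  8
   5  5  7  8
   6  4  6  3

Best path: r0c0 → r1c0 → r1c1 → r2c1 → r3c1 → r3c2 → r3c3
Cost: 9 + 1 + 2 + 5 + 4 + 6 + 3 = 30
(Top row then right column would cost 41.)

30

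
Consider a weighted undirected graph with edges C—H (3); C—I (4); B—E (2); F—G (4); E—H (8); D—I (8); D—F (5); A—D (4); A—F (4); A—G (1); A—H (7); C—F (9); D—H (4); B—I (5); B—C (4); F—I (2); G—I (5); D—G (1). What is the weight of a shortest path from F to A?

Comparing a few candidate routes:
F → D → G → A: 5 + 1 + 1 = 7
F → I → G → A: 2 + 5 + 1 = 8
F → A: 4
F → G → A: 4 + 1 = 5
Best route has total 4.

4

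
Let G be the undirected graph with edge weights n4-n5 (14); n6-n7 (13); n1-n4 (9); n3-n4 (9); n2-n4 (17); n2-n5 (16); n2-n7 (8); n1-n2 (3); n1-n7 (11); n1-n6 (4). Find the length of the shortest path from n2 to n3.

Candidate routes:
n2 -> n4 -> n3: 17 + 9 = 26
n2 -> n7 -> n6 -> n1 -> n4 -> n3: 8 + 13 + 4 + 9 + 9 = 43
n2 -> n5 -> n4 -> n3: 16 + 14 + 9 = 39
n2 -> n7 -> n1 -> n4 -> n3: 8 + 11 + 9 + 9 = 37
n2 -> n1 -> n4 -> n3: 3 + 9 + 9 = 21
Shortest: 21.

21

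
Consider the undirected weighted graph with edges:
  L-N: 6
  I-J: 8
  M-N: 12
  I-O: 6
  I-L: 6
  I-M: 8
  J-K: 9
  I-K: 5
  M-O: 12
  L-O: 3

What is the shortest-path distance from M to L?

Comparing a few candidate routes:
M → O → L: 12 + 3 = 15
M → I → L: 8 + 6 = 14
M → I → O → L: 8 + 6 + 3 = 17
M → N → L: 12 + 6 = 18
Best route has total 14.

14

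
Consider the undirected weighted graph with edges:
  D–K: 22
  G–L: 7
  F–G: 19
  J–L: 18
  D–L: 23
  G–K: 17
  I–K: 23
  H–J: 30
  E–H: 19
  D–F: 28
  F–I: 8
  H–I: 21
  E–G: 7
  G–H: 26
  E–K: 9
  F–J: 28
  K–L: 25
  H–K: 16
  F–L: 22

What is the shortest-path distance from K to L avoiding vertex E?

24

Comparing a few candidate routes:
K - I - F - L: 23 + 8 + 22 = 53
K - L: 25
K - D - L: 22 + 23 = 45
K - I - F - G - L: 23 + 8 + 19 + 7 = 57
K - G - L: 17 + 7 = 24
K - H - G - L: 16 + 26 + 7 = 49
Shortest: 24.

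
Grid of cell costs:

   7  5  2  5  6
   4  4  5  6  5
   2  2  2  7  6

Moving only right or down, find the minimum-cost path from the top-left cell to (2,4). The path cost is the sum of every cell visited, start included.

30

Take r0c0 r1c0 r2c0 r2c1 r2c2 r2c3 r2c4 for a total of 7 + 4 + 2 + 2 + 2 + 7 + 6 = 30.
For comparison, the top-then-right route costs 36.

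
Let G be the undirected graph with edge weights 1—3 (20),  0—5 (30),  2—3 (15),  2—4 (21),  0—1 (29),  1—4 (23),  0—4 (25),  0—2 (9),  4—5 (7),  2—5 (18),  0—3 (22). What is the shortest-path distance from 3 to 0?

22

A few of the 3→0 routes:
3 - 2 - 0: 15 + 9 = 24
3 - 0: 22
3 - 1 - 0: 20 + 29 = 49
Best route has total 22.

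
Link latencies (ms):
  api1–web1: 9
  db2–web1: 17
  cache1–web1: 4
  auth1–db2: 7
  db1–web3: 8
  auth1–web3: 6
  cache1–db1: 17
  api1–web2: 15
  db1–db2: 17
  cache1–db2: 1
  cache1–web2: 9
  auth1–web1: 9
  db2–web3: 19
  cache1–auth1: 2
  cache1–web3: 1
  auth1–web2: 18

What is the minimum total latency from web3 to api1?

Checking several routes:
web3 -> cache1 -> web1 -> api1: 1 + 4 + 9 = 14
web3 -> auth1 -> cache1 -> web1 -> api1: 6 + 2 + 4 + 9 = 21
web3 -> cache1 -> auth1 -> web1 -> api1: 1 + 2 + 9 + 9 = 21
The minimum is 14 ms.

14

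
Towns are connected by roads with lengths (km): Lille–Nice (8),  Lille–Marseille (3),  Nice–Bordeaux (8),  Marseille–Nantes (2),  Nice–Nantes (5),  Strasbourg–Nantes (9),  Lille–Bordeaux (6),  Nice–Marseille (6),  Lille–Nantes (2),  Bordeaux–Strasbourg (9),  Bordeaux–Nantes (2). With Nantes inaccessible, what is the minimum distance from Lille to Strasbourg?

Candidate routes:
Lille - Bordeaux - Strasbourg: 6 + 9 = 15
Lille - Marseille - Nice - Bordeaux - Strasbourg: 3 + 6 + 8 + 9 = 26
Lille - Nice - Bordeaux - Strasbourg: 8 + 8 + 9 = 25
Best route has total 15 km.

15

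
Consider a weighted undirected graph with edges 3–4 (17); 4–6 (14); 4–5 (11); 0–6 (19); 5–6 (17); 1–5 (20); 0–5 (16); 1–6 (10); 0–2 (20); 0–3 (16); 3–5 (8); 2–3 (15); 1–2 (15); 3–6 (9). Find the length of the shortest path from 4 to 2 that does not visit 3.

A few of the 4→2 routes:
4 → 6 → 0 → 2: 14 + 19 + 20 = 53
4 → 6 → 5 → 1 → 2: 14 + 17 + 20 + 15 = 66
4 → 6 → 1 → 2: 14 + 10 + 15 = 39
4 → 5 → 6 → 1 → 2: 11 + 17 + 10 + 15 = 53
4 → 5 → 0 → 2: 11 + 16 + 20 = 47
4 → 5 → 1 → 2: 11 + 20 + 15 = 46
Shortest: 39.

39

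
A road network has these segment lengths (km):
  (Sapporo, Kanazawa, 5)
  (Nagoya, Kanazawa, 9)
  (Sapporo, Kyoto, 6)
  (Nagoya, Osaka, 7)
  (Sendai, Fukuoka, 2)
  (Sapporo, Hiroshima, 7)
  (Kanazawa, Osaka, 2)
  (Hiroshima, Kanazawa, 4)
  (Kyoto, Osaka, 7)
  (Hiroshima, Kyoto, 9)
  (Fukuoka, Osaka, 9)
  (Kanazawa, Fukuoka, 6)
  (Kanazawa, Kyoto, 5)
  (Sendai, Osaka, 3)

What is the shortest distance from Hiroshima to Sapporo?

Some routes from Hiroshima to Sapporo:
Hiroshima - Kanazawa - Osaka - Kyoto - Sapporo: 4 + 2 + 7 + 6 = 19
Hiroshima - Kyoto - Kanazawa - Sapporo: 9 + 5 + 5 = 19
Hiroshima - Sapporo: 7
Hiroshima - Kanazawa - Sapporo: 4 + 5 = 9
Hiroshima - Kanazawa - Kyoto - Sapporo: 4 + 5 + 6 = 15
Hiroshima - Kyoto - Sapporo: 9 + 6 = 15
Best route has total 7 km.

7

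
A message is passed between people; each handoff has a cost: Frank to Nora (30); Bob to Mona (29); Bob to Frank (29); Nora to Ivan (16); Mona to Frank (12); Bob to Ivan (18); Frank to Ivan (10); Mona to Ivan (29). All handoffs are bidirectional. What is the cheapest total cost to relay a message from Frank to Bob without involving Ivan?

Paths from Frank to Bob avoiding Ivan:
Frank - Bob: 29
Frank - Mona - Bob: 12 + 29 = 41
Best route has total 29.

29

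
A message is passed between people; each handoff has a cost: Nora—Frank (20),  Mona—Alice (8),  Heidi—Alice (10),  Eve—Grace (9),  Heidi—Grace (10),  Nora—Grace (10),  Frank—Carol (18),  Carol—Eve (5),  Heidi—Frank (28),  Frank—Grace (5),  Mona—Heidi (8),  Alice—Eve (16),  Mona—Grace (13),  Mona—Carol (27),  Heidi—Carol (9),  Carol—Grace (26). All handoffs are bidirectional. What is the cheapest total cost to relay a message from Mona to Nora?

23

Comparing a few candidate routes:
Mona -> Alice -> Heidi -> Grace -> Nora: 8 + 10 + 10 + 10 = 38
Mona -> Grace -> Nora: 13 + 10 = 23
Mona -> Heidi -> Grace -> Nora: 8 + 10 + 10 = 28
Mona -> Grace -> Frank -> Nora: 13 + 5 + 20 = 38
The minimum is 23.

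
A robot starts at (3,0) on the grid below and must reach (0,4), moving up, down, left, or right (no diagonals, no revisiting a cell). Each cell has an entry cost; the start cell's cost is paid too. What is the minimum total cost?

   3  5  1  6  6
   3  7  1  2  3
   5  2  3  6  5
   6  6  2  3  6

Cheapest: [3,0]→[2,0]→[2,1]→[2,2]→[1,2]→[1,3]→[1,4]→[0,4]
  6 + 5 + 2 + 3 + 1 + 2 + 3 + 6 = 28

28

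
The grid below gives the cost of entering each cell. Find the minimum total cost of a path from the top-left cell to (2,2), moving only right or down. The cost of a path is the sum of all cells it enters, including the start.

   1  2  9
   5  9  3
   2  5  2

Best path: r0c0 r1c0 r2c0 r2c1 r2c2
Cost: 1 + 5 + 2 + 5 + 2 = 15

15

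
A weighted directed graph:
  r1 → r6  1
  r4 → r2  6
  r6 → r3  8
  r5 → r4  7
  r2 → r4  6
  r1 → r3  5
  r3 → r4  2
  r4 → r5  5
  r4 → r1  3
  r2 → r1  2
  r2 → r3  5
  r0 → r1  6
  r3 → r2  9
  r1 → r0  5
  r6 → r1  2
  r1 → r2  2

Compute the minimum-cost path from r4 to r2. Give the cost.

Candidate routes:
r4 → r1 → r3 → r2: 3 + 5 + 9 = 17
r4 → r2: 6
r4 → r1 → r2: 3 + 2 = 5
r4 → r1 → r6 → r3 → r2: 3 + 1 + 8 + 9 = 21
Shortest: 5.

5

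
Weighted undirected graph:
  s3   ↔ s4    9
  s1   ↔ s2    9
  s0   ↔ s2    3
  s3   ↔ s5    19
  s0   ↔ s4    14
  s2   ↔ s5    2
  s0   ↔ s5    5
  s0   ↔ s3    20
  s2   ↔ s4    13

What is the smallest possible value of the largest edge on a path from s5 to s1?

Comparing a few candidate routes:
s5 → s3 → s4 → s2 → s1: max(19, 9, 13, 9) = 19
s5 → s0 → s2 → s1: max(5, 3, 9) = 9
s5 → s0 → s4 → s2 → s1: max(5, 14, 13, 9) = 14
s5 → s2 → s1: max(2, 9) = 9
Best route has worst link 9.

9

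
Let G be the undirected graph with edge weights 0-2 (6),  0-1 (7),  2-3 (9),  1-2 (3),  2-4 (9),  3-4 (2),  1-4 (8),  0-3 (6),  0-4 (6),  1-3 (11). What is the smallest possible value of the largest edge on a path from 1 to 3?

Comparing a few candidate routes:
1 -> 0 -> 4 -> 3: max(7, 6, 2) = 7
1 -> 4 -> 0 -> 3: max(8, 6, 6) = 8
1 -> 4 -> 3: max(8, 2) = 8
1 -> 2 -> 0 -> 4 -> 3: max(3, 6, 6, 2) = 6
1 -> 0 -> 3: max(7, 6) = 7
1 -> 2 -> 0 -> 3: max(3, 6, 6) = 6
Best route has worst link 6.

6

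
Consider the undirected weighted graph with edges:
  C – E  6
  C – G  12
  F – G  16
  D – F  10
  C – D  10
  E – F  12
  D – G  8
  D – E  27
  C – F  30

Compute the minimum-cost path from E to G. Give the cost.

Comparing a few candidate routes:
E→C→G: 6 + 12 = 18
E→C→D→G: 6 + 10 + 8 = 24
E→D→G: 27 + 8 = 35
E→F→G: 12 + 16 = 28
E→F→D→G: 12 + 10 + 8 = 30
Best route has total 18.

18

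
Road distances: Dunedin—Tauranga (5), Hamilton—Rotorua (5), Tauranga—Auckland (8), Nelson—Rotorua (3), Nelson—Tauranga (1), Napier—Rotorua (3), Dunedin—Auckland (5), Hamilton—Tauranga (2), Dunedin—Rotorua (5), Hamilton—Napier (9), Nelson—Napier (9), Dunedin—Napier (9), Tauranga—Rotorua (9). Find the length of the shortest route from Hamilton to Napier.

Comparing a few candidate routes:
Hamilton -> Tauranga -> Nelson -> Rotorua -> Napier: 2 + 1 + 3 + 3 = 9
Hamilton -> Napier: 9
Hamilton -> Tauranga -> Rotorua -> Napier: 2 + 9 + 3 = 14
Hamilton -> Rotorua -> Napier: 5 + 3 = 8
Hamilton -> Tauranga -> Nelson -> Napier: 2 + 1 + 9 = 12
Best route has total 8.

8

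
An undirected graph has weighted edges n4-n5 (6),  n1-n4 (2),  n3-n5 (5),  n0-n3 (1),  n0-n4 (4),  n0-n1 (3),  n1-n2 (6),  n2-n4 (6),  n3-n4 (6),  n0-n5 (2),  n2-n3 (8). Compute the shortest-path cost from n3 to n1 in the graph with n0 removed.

A few of the n3→n1 routes:
n3-n4-n1: 6 + 2 = 8
n3-n2-n1: 8 + 6 = 14
n3-n5-n4-n1: 5 + 6 + 2 = 13
n3-n2-n4-n1: 8 + 6 + 2 = 16
Best route has total 8.

8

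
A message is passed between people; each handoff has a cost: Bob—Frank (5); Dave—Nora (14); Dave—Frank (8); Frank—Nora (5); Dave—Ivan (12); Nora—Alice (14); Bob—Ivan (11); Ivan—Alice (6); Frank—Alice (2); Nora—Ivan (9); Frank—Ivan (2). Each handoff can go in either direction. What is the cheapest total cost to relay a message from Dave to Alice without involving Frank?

18

Candidate routes:
Dave - Nora - Ivan - Alice: 14 + 9 + 6 = 29
Dave - Ivan - Alice: 12 + 6 = 18
Dave - Nora - Alice: 14 + 14 = 28
Dave - Ivan - Nora - Alice: 12 + 9 + 14 = 35
Best route has total 18.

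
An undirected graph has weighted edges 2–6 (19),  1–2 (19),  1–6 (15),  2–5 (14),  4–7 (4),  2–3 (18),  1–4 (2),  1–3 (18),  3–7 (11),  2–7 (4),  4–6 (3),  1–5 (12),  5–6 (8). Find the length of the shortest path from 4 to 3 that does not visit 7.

20

Checking several routes:
4 - 6 - 1 - 3: 3 + 15 + 18 = 36
4 - 6 - 2 - 3: 3 + 19 + 18 = 40
4 - 6 - 5 - 1 - 3: 3 + 8 + 12 + 18 = 41
4 - 1 - 3: 2 + 18 = 20
4 - 6 - 5 - 2 - 3: 3 + 8 + 14 + 18 = 43
4 - 1 - 2 - 3: 2 + 19 + 18 = 39
Shortest: 20.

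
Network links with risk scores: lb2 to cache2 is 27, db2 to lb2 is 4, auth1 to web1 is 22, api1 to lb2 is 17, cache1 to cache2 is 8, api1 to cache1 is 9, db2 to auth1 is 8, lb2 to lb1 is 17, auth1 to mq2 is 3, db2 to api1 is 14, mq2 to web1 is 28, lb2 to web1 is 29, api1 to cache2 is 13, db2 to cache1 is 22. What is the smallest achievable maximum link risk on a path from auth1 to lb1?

17

A few of the auth1→lb1 routes:
auth1→db2→lb2→lb1: max(8, 4, 17) = 17
auth1→db2→api1→lb2→lb1: max(8, 14, 17, 17) = 17
auth1→db2→cache1→cache2→api1→lb2→lb1: max(8, 22, 8, 13, 17, 17) = 22
Smallest bottleneck: 17.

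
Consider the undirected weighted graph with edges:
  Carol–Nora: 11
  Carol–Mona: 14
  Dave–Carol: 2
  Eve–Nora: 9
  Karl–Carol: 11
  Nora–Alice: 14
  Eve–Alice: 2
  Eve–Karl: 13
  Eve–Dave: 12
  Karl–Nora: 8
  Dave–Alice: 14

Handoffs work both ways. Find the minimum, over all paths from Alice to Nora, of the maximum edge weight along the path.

9

Some routes from Alice to Nora:
Alice - Eve - Dave - Carol - Karl - Nora: max(2, 12, 2, 11, 8) = 12
Alice - Eve - Dave - Carol - Nora: max(2, 12, 2, 11) = 12
Alice - Eve - Nora: max(2, 9) = 9
Best route has worst link 9.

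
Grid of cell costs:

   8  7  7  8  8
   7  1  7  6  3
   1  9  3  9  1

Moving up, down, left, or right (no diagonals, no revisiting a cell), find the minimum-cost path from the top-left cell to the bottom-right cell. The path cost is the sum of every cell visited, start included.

33

One optimal route is [0,0] [0,1] [1,1] [1,2] [1,3] [1,4] [2,4].
Its cost is 8 + 7 + 1 + 7 + 6 + 3 + 1 = 33.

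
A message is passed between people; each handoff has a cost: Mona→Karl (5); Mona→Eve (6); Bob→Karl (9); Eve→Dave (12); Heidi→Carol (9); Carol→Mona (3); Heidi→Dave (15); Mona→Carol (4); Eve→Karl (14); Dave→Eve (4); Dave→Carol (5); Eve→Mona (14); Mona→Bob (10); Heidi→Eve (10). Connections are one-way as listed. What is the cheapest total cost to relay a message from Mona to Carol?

Candidate routes:
Mona - Eve - Dave - Carol: 6 + 12 + 5 = 23
Mona - Carol: 4
Shortest: 4.

4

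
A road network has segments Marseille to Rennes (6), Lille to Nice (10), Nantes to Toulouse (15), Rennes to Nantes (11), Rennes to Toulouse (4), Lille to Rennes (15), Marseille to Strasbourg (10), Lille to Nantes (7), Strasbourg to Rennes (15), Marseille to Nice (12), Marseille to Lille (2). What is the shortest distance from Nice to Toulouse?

22

Comparing a few candidate routes:
Nice - Lille - Nantes - Rennes - Toulouse: 10 + 7 + 11 + 4 = 32
Nice - Marseille - Lille - Rennes - Toulouse: 12 + 2 + 15 + 4 = 33
Nice - Lille - Rennes - Toulouse: 10 + 15 + 4 = 29
Nice - Marseille - Rennes - Toulouse: 12 + 6 + 4 = 22
Nice - Lille - Marseille - Rennes - Toulouse: 10 + 2 + 6 + 4 = 22
Nice - Lille - Nantes - Toulouse: 10 + 7 + 15 = 32
Shortest: 22 km.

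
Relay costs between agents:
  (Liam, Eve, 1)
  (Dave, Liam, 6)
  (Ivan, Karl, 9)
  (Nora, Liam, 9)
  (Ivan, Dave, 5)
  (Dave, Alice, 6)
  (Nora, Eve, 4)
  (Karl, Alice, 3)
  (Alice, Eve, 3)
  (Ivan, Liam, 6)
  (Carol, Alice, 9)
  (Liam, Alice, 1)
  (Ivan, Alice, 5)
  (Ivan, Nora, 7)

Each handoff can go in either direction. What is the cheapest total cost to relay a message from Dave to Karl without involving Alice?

14

Routes from Dave to Karl avoiding Alice:
Dave-Liam-Eve-Nora-Ivan-Karl: 6 + 1 + 4 + 7 + 9 = 27
Dave-Ivan-Karl: 5 + 9 = 14
Dave-Liam-Ivan-Karl: 6 + 6 + 9 = 21
Dave-Liam-Nora-Ivan-Karl: 6 + 9 + 7 + 9 = 31
Best route has total 14.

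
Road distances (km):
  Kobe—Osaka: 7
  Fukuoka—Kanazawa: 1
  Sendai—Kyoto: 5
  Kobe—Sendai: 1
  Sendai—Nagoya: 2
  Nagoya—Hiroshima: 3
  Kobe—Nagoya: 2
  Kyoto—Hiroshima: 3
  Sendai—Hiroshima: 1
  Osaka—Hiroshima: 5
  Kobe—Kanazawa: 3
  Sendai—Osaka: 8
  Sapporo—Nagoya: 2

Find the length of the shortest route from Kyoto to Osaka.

8

Checking several routes:
Kyoto -> Sendai -> Hiroshima -> Osaka: 5 + 1 + 5 = 11
Kyoto -> Sendai -> Osaka: 5 + 8 = 13
Kyoto -> Hiroshima -> Osaka: 3 + 5 = 8
Kyoto -> Hiroshima -> Sendai -> Kobe -> Osaka: 3 + 1 + 1 + 7 = 12
Kyoto -> Sendai -> Kobe -> Osaka: 5 + 1 + 7 = 13
Kyoto -> Hiroshima -> Sendai -> Osaka: 3 + 1 + 8 = 12
Shortest: 8 km.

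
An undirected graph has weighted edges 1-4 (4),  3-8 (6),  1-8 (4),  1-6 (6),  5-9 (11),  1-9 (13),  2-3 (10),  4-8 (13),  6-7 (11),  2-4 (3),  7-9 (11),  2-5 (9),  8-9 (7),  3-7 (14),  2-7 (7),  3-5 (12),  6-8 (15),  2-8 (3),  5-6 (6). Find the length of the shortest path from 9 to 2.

Some routes from 9 to 2:
9-5-2: 11 + 9 = 20
9-8-1-4-2: 7 + 4 + 4 + 3 = 18
9-7-2: 11 + 7 = 18
9-8-2: 7 + 3 = 10
Best route has total 10.

10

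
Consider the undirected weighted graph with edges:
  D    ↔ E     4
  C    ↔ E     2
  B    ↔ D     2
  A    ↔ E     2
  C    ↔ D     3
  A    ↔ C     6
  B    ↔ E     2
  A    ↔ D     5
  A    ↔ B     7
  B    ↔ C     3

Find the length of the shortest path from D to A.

Comparing a few candidate routes:
D -> B -> C -> E -> A: 2 + 3 + 2 + 2 = 9
D -> A: 5
D -> C -> E -> A: 3 + 2 + 2 = 7
D -> B -> E -> A: 2 + 2 + 2 = 6
D -> E -> A: 4 + 2 = 6
Best route has total 5.

5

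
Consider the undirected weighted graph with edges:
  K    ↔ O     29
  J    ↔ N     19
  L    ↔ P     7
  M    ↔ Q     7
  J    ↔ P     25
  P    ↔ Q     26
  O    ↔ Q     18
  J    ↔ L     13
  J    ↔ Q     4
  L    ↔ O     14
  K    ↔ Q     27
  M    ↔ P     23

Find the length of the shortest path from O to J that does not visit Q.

27

Paths from O to J avoiding Q:
O-L-P-J: 14 + 7 + 25 = 46
O-L-J: 14 + 13 = 27
The minimum is 27.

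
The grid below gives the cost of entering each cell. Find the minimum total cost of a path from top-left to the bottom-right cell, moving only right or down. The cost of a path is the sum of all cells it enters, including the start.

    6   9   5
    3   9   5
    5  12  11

Take [0,0]→[1,0]→[1,1]→[1,2]→[2,2] for a total of 6 + 3 + 9 + 5 + 11 = 34.
For comparison, the top-then-right route costs 36.

34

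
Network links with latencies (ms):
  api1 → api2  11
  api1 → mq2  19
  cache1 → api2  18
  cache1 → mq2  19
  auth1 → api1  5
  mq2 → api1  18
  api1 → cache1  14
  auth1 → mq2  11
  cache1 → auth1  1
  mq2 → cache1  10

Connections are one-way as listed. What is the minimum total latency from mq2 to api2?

27

Paths from mq2 to api2:
mq2→cache1→api2: 10 + 18 = 28
mq2→api1→cache1→api2: 18 + 14 + 18 = 50
mq2→cache1→auth1→api1→api2: 10 + 1 + 5 + 11 = 27
mq2→api1→api2: 18 + 11 = 29
Best route has total 27 ms.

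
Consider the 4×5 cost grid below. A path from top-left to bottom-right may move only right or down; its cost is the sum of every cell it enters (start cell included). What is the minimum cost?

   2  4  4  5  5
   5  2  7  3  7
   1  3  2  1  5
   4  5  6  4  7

25

Cheapest: [0,0] -> [0,1] -> [1,1] -> [2,1] -> [2,2] -> [2,3] -> [3,3] -> [3,4]
  2 + 4 + 2 + 3 + 2 + 1 + 4 + 7 = 25
For comparison, the top-then-right route costs 39.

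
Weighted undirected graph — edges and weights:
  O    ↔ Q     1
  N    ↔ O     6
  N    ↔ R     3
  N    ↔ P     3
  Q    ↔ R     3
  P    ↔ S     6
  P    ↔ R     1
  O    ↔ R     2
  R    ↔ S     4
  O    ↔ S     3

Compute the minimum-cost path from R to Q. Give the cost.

Some routes from R to Q:
R - O - Q: 2 + 1 = 3
R - N - O - Q: 3 + 6 + 1 = 10
R - Q: 3
R - S - O - Q: 4 + 3 + 1 = 8
Best route has total 3.

3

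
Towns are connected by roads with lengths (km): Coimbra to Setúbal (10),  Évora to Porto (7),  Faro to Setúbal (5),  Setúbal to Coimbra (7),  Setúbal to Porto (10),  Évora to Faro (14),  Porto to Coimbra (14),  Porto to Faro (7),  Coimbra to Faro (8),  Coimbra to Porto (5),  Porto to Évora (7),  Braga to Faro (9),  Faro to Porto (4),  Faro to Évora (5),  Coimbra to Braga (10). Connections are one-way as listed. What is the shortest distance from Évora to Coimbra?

A few of the Évora→Coimbra routes:
Évora → Porto → Faro → Setúbal → Coimbra: 7 + 7 + 5 + 7 = 26
Évora → Faro → Setúbal → Coimbra: 14 + 5 + 7 = 26
Évora → Faro → Porto → Coimbra: 14 + 4 + 14 = 32
Évora → Porto → Coimbra: 7 + 14 = 21
The minimum is 21 km.

21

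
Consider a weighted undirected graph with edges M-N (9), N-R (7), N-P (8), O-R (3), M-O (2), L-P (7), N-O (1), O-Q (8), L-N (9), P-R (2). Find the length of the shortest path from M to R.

5

A few of the M→R routes:
M→N→O→R: 9 + 1 + 3 = 13
M→O→N→P→R: 2 + 1 + 8 + 2 = 13
M→O→N→R: 2 + 1 + 7 = 10
M→O→R: 2 + 3 = 5
Best route has total 5.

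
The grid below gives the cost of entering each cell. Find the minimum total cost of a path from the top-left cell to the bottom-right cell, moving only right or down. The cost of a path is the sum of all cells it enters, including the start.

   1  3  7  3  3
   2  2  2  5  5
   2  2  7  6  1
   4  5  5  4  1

19

One optimal route is r0c0 r1c0 r1c1 r1c2 r1c3 r1c4 r2c4 r3c4.
Its cost is 1 + 2 + 2 + 2 + 5 + 5 + 1 + 1 = 19.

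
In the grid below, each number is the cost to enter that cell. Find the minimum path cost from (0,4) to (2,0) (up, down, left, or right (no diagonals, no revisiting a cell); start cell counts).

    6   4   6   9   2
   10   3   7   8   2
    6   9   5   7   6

Take (0,4)→(1,4)→(1,3)→(1,2)→(1,1)→(2,1)→(2,0) for a total of 2 + 2 + 8 + 7 + 3 + 9 + 6 = 37.

37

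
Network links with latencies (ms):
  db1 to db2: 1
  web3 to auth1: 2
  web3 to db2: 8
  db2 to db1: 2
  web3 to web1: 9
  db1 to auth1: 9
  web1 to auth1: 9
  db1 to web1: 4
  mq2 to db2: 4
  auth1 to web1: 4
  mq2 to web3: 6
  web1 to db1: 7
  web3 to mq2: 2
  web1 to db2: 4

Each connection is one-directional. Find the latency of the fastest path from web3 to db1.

Checking several routes:
web3 -> auth1 -> web1 -> db1: 2 + 4 + 7 = 13
web3 -> mq2 -> db2 -> db1: 2 + 4 + 2 = 8
web3 -> auth1 -> web1 -> db2 -> db1: 2 + 4 + 4 + 2 = 12
web3 -> db2 -> db1: 8 + 2 = 10
The minimum is 8 ms.

8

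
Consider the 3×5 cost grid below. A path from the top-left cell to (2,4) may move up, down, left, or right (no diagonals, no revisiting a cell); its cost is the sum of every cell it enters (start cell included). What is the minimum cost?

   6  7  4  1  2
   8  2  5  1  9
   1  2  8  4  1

24

Cheapest: (0,0) → (0,1) → (0,2) → (0,3) → (1,3) → (2,3) → (2,4)
  6 + 7 + 4 + 1 + 1 + 4 + 1 = 24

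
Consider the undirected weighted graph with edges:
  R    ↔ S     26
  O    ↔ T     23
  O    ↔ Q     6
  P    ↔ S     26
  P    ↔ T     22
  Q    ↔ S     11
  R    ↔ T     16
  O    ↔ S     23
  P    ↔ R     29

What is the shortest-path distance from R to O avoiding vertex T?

Routes from R to O avoiding T:
R - P - S - O: 29 + 26 + 23 = 78
R - P - S - Q - O: 29 + 26 + 11 + 6 = 72
R - S - Q - O: 26 + 11 + 6 = 43
R - S - O: 26 + 23 = 49
Shortest: 43.

43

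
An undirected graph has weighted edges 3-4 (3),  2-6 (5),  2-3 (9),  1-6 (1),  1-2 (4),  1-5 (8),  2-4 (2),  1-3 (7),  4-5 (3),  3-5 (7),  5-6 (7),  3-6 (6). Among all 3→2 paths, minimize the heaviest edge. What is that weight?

3

Checking several routes:
3 → 6 → 1 → 2: max(6, 1, 4) = 6
3 → 4 → 2: max(3, 2) = 3
3 → 6 → 2: max(6, 5) = 6
The minimum achievable maximum is 3.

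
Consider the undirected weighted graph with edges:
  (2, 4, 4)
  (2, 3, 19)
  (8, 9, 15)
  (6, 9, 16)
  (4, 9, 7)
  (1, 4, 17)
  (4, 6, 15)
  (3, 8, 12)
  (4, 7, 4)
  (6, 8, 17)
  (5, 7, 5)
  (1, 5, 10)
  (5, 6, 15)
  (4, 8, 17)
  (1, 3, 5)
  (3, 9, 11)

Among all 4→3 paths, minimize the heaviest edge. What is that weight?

10

Some routes from 4 to 3:
4 - 9 - 3: max(7, 11) = 11
4 - 7 - 5 - 1 - 3: max(4, 5, 10, 5) = 10
4 - 9 - 8 - 3: max(7, 15, 12) = 15
Best route has worst link 10.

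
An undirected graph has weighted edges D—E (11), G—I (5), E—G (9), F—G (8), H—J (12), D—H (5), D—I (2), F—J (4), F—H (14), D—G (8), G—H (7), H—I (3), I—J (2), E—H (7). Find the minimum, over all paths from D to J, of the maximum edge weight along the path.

2

Some routes from D to J:
D-I-G-F-J: max(2, 5, 8, 4) = 8
D-H-G-I-J: max(5, 7, 5, 2) = 7
D-I-J: max(2, 2) = 2
D-H-I-J: max(5, 3, 2) = 5
D-I-H-G-F-J: max(2, 3, 7, 8, 4) = 8
The minimum achievable maximum is 2.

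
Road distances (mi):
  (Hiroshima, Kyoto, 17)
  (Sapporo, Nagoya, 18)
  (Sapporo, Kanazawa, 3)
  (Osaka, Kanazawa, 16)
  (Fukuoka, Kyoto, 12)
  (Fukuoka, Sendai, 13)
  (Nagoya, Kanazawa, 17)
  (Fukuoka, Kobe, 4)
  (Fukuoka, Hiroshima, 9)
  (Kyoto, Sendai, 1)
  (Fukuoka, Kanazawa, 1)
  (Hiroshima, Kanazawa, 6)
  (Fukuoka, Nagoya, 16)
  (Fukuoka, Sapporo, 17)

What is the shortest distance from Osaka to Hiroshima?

22

Checking several routes:
Osaka -> Kanazawa -> Fukuoka -> Kyoto -> Hiroshima: 16 + 1 + 12 + 17 = 46
Osaka -> Kanazawa -> Hiroshima: 16 + 6 = 22
Osaka -> Kanazawa -> Fukuoka -> Hiroshima: 16 + 1 + 9 = 26
Osaka -> Kanazawa -> Sapporo -> Fukuoka -> Hiroshima: 16 + 3 + 17 + 9 = 45
Best route has total 22 mi.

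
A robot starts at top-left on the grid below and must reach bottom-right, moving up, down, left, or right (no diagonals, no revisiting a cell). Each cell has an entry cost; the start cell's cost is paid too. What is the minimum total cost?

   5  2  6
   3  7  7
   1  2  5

One optimal route is [0,0] -> [1,0] -> [2,0] -> [2,1] -> [2,2].
Its cost is 5 + 3 + 1 + 2 + 5 = 16.

16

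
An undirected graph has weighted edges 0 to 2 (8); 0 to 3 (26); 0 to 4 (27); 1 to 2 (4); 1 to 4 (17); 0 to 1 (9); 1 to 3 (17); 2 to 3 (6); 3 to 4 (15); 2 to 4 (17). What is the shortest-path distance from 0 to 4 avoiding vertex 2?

26

Some routes from 0 to 4 avoiding 2:
0-1-4: 9 + 17 = 26
0-4: 27
0-3-4: 26 + 15 = 41
0-1-3-4: 9 + 17 + 15 = 41
The minimum is 26.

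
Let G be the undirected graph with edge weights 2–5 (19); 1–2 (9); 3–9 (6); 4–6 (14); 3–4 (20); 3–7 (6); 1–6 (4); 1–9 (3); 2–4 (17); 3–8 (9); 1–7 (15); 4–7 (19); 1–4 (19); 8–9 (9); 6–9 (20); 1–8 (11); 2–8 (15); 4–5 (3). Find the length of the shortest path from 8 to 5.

32

Checking several routes:
8→9→1→4→5: 9 + 3 + 19 + 3 = 34
8→3→4→5: 9 + 20 + 3 = 32
8→9→1→6→4→5: 9 + 3 + 4 + 14 + 3 = 33
8→2→5: 15 + 19 = 34
8→1→6→4→5: 11 + 4 + 14 + 3 = 32
8→1→4→5: 11 + 19 + 3 = 33
Shortest: 32.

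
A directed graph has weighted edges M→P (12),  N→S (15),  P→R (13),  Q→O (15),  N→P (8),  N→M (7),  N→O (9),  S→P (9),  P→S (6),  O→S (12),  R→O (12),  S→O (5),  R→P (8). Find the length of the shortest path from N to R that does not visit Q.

21

Comparing a few candidate routes:
N → P → R: 8 + 13 = 21
N → S → P → R: 15 + 9 + 13 = 37
N → M → P → R: 7 + 12 + 13 = 32
Best route has total 21.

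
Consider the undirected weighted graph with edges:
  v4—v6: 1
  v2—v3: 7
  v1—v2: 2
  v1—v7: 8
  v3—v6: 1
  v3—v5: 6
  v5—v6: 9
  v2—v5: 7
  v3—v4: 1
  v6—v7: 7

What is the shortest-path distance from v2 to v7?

Some routes from v2 to v7:
v2 - v3 - v4 - v6 - v7: 7 + 1 + 1 + 7 = 16
v2 - v5 - v3 - v4 - v6 - v7: 7 + 6 + 1 + 1 + 7 = 22
v2 - v1 - v7: 2 + 8 = 10
v2 - v5 - v3 - v6 - v7: 7 + 6 + 1 + 7 = 21
v2 - v3 - v6 - v7: 7 + 1 + 7 = 15
Shortest: 10.

10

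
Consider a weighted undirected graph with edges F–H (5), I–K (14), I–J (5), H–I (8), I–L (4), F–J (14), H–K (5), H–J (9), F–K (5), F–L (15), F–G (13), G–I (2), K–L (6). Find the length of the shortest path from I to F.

A few of the I→F routes:
I→G→F: 2 + 13 = 15
I→H→F: 8 + 5 = 13
I→J→F: 5 + 14 = 19
I→L→K→F: 4 + 6 + 5 = 15
I→H→K→F: 8 + 5 + 5 = 18
Shortest: 13.

13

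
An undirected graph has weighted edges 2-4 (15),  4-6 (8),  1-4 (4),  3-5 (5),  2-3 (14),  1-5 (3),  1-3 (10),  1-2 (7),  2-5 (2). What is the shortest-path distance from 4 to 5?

7

Comparing a few candidate routes:
4-1-3-5: 4 + 10 + 5 = 19
4-2-5: 15 + 2 = 17
4-1-5: 4 + 3 = 7
4-1-2-5: 4 + 7 + 2 = 13
4-2-1-5: 15 + 7 + 3 = 25
Shortest: 7.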